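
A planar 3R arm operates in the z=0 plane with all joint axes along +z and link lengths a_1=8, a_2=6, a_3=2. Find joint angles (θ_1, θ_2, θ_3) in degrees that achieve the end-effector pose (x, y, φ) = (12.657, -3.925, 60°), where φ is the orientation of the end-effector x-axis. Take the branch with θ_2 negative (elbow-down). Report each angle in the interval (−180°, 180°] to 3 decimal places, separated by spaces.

-6.775 -44.995 111.771

wrist centre = target − a_3·(cos φ, sin φ) = (11.6570, -5.6571)
cos θ_2 = (167.8879−8²−6²)/(2·8·6) = 0.7072; θ_2 = -44.9953° (elbow-down)
β = atan2(-5.6571,11.6570) = -25.8869°; ψ = atan2(-4.2423,12.2430) = -19.1116°
θ_1 = β − ψ = -6.7753°
θ_3 = φ − θ_1 − θ_2 = 111.7706° (wrapped to (-180°,180°])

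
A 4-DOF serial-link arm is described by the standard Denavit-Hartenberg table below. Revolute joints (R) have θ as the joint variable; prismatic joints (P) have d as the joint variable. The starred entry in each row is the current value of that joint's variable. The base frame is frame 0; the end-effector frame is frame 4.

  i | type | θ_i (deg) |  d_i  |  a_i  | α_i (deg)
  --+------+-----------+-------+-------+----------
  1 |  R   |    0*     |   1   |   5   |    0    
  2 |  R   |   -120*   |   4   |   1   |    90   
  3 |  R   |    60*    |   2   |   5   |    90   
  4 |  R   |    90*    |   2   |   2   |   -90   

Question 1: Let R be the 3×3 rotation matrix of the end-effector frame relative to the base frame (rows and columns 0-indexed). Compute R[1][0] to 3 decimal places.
End-effector x-axis (col 0 of R) = (-0.8660,0.5000,0.0000)
R[1][0] = 0.5000

0.500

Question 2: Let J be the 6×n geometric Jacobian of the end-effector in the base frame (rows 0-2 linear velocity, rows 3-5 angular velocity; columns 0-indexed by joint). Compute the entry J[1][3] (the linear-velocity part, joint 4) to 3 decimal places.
axis z_3 = (-0.4330,-0.7500,-0.5000); lever o_n−o_3 = (-2.5981,-0.5000,-1.0000)
cross product → J_v[:, 3] = (0.5000,0.8660,-1.7321)
J_ω[:, 3] = z_3
entry J[1][3] = 0.8660

0.866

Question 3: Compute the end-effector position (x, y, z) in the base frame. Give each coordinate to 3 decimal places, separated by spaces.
-1.080 -2.531 8.330

after link 1: o_1 = (5.0000, 0.0000, 1.0000)
after link 2: o_2 = (4.5000, -0.8660, 5.0000)
after link 3: o_3 = (1.5179, -2.0311, 9.3301)
after link 4: o_4 = (-1.0801, -2.5311, 8.3301)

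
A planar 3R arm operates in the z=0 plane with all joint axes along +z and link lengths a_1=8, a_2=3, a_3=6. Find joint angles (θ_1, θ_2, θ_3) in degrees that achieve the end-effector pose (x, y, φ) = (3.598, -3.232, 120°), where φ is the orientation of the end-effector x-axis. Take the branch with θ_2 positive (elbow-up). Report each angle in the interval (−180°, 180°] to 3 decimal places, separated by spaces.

wrist centre = target − a_3·(cos φ, sin φ) = (6.5980, -8.4282)
cos θ_2 = (114.5674−8²−3²)/(2·8·3) = 0.8660; θ_2 = 30.0044° (elbow-up)
β = atan2(-8.4282,6.5980) = -51.9443°; ψ = atan2(1.5002,10.5980) = 8.0570°
θ_1 = β − ψ = -60.0013°
θ_3 = φ − θ_1 − θ_2 = 149.9969° (wrapped to (-180°,180°])

-60.001 30.004 149.997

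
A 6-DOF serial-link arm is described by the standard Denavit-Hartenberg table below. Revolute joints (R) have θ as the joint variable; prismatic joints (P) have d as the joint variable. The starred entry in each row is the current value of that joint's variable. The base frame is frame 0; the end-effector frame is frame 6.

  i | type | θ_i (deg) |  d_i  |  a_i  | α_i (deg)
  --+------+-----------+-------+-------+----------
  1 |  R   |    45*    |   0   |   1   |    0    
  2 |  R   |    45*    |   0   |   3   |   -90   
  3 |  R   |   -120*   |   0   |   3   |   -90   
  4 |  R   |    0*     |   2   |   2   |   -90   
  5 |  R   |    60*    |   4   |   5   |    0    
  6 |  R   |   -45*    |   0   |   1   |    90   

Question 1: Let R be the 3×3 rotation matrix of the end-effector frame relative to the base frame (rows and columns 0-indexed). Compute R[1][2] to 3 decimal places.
0.707

End-effector z-axis (col 2 of R) = (0.0000,0.7071,0.7071)
R[1][2] = 0.7071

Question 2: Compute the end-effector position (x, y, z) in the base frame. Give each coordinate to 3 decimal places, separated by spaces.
after link 1: o_1 = (0.7071, 0.7071, 0.0000)
after link 2: o_2 = (0.7071, 3.7071, 0.0000)
after link 3: o_3 = (0.7071, 2.2071, 2.5981)
after link 4: o_4 = (0.7071, 2.9392, 5.3301)
after link 5: o_5 = (4.7071, -2.0608, 5.3301)
after link 6: o_6 = (4.7071, -2.7679, 6.0372)

4.707 -2.768 6.037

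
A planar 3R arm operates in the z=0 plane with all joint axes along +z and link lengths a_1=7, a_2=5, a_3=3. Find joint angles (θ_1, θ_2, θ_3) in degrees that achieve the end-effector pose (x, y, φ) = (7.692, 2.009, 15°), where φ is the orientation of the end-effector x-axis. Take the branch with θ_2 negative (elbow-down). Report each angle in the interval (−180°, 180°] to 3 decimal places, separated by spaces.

60.000 -134.999 89.999

wrist centre = target − a_3·(cos φ, sin φ) = (4.7942, 1.2325)
cos θ_2 = (24.5037−7²−5²)/(2·7·5) = -0.7071; θ_2 = -134.9986° (elbow-down)
β = atan2(1.2325,4.7942) = 14.4179°; ψ = atan2(-3.5356,3.4646) = -45.5817°
θ_1 = β − ψ = 59.9996°
θ_3 = φ − θ_1 − θ_2 = 89.9991° (wrapped to (-180°,180°])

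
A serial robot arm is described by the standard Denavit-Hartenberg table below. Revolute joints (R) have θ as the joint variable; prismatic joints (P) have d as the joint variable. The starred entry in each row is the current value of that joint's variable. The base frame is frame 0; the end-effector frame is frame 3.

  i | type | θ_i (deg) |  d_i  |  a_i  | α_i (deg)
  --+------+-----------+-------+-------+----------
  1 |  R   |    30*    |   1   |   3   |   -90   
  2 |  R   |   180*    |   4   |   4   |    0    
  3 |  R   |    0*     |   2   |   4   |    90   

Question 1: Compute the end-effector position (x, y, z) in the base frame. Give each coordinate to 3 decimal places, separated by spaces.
after link 1: o_1 = (2.5981, 1.5000, 1.0000)
after link 2: o_2 = (-2.8660, 2.9641, 1.0000)
after link 3: o_3 = (-7.3301, 2.6962, 1.0000)

-7.330 2.696 1.000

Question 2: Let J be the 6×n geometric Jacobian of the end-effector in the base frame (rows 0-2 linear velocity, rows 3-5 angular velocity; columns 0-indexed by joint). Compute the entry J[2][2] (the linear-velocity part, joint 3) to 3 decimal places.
axis z_2 = (-0.5000,0.8660,0.0000); lever o_n−o_2 = (-4.4641,-0.2679,-0.0000)
cross product → J_v[:, 2] = (-0.0000,-0.0000,4.0000)
J_ω[:, 2] = z_2
entry J[2][2] = 4.0000

4.000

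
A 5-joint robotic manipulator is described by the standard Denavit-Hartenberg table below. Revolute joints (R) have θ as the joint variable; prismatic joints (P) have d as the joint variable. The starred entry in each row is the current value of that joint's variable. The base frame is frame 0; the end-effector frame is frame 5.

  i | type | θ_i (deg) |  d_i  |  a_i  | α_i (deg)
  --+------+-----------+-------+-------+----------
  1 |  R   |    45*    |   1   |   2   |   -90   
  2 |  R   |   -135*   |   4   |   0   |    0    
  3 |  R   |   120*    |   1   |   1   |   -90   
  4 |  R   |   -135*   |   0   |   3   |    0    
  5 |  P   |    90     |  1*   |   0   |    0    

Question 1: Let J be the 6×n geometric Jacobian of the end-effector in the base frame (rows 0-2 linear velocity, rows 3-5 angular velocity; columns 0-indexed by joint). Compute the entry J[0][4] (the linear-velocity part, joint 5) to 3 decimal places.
prismatic axis z_4 = (0.1830,0.1830,-0.9659)
J_v[:, 4] = z_4; J_ω[:, 4] = (0,0,0)
entry J[0][4] = 0.1830

0.183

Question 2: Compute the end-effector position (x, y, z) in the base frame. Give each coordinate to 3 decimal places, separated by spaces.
after link 1: o_1 = (1.4142, 1.4142, 1.0000)
after link 2: o_2 = (-1.4142, 4.2426, 1.0000)
after link 3: o_3 = (-1.4383, 5.6328, 1.2588)
after link 4: o_4 = (-4.3872, 5.6839, 0.7098)
after link 5: o_5 = (-4.2042, 5.8669, -0.2561)

-4.204 5.867 -0.256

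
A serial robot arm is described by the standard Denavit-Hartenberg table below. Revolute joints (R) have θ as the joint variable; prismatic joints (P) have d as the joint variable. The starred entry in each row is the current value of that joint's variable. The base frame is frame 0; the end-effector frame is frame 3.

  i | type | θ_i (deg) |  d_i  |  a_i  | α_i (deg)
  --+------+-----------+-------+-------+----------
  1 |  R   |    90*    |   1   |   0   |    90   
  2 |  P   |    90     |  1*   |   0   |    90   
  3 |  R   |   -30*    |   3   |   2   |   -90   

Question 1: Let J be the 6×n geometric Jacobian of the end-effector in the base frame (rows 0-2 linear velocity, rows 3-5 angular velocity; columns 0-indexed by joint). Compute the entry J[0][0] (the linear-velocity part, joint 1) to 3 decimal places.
-3.000

axis z_0 = ẑ; lever o_n−o_0 = (0.0000,3.0000,2.7321)
cross product → J_v[:, 0] = (-3.0000,0.0000,0.0000)
J_ω[:, 0] = z_0
entry J[0][0] = -3.0000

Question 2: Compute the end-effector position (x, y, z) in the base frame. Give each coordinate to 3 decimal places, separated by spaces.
0.000 3.000 2.732

after link 1: o_1 = (0.0000, 0.0000, 1.0000)
after link 2: o_2 = (1.0000, -0.0000, 1.0000)
after link 3: o_3 = (0.0000, 3.0000, 2.7321)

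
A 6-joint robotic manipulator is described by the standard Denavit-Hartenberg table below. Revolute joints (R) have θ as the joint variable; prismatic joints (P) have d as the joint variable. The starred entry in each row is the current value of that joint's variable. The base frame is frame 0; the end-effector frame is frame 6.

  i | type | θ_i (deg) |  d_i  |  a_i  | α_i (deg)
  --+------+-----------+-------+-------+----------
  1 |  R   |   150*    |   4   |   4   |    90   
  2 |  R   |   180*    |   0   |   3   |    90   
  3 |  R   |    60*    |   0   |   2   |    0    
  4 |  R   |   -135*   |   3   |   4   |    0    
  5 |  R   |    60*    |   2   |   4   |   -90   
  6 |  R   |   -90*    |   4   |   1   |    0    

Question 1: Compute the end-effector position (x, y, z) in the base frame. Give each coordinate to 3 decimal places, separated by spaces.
after link 1: o_1 = (-3.4641, 2.0000, 4.0000)
after link 2: o_2 = (-0.8660, 0.5000, 4.0000)
after link 3: o_3 = (0.8660, 1.5000, 4.0000)
after link 4: o_4 = (-0.1693, -2.3637, 7.0000)
after link 5: o_5 = (2.6592, -5.1921, 9.0000)
after link 6: o_6 = (5.4876, -2.3637, 10.0000)

5.488 -2.364 10.000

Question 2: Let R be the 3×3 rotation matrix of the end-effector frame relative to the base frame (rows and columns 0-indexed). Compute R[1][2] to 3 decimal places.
End-effector z-axis (col 2 of R) = (0.7071,0.7071,0.0000)
R[1][2] = 0.7071

0.707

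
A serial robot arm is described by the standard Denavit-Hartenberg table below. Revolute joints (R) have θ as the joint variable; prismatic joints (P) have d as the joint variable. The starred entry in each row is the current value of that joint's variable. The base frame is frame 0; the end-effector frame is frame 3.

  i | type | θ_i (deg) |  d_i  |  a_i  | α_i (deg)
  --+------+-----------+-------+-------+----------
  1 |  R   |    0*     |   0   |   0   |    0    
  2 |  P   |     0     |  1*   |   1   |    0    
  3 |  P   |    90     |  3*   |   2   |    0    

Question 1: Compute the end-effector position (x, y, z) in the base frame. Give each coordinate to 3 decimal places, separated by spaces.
1.000 2.000 4.000

after link 1: o_1 = (0.0000, 0.0000, 0.0000)
after link 2: o_2 = (1.0000, 0.0000, 1.0000)
after link 3: o_3 = (1.0000, 2.0000, 4.0000)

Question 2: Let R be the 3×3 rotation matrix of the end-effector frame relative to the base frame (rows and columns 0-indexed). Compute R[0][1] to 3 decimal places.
End-effector y-axis (col 1 of R) = (-1.0000,0.0000,0.0000)
R[0][1] = -1.0000

-1.000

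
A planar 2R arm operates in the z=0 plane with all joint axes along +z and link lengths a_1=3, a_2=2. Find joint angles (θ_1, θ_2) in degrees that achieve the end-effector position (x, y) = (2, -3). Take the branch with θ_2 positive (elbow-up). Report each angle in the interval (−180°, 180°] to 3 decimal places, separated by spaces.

cos θ_2 = (13.0000−3²−2²)/(2·3·2) = 0.0000; θ_2 = 90.0000° (elbow-up)
β = atan2(-3.0000,2.0000) = -56.3099°; ψ = atan2(2.0000,3.0000) = 33.6901°
θ_1 = β − ψ = -90.0000°

-90.000 90.000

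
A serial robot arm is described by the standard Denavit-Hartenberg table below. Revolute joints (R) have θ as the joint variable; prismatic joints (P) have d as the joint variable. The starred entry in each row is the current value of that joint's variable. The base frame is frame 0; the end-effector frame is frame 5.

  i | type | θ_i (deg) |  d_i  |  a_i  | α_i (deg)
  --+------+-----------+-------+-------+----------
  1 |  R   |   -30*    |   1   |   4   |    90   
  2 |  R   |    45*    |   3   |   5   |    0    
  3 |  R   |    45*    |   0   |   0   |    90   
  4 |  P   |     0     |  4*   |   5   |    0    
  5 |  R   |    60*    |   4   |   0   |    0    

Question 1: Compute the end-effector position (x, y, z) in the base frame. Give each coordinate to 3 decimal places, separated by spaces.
11.954 -10.366 9.536

after link 1: o_1 = (3.4641, -2.0000, 1.0000)
after link 2: o_2 = (5.0260, -6.3658, 4.5355)
after link 3: o_3 = (5.0260, -6.3658, 4.5355)
after link 4: o_4 = (8.4901, -8.3658, 9.5355)
after link 5: o_5 = (11.9542, -10.3658, 9.5355)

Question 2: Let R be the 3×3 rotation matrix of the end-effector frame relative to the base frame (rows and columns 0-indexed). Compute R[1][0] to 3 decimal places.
End-effector x-axis (col 0 of R) = (-0.4330,-0.7500,0.5000)
R[1][0] = -0.7500

-0.750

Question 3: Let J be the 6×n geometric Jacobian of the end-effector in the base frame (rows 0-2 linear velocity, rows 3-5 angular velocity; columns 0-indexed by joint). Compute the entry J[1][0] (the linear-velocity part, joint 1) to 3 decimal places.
axis z_0 = ẑ; lever o_n−o_0 = (11.9542,-10.3658,9.5355)
cross product → J_v[:, 0] = (10.3658,11.9542,-0.0000)
J_ω[:, 0] = z_0
entry J[1][0] = 11.9542

11.954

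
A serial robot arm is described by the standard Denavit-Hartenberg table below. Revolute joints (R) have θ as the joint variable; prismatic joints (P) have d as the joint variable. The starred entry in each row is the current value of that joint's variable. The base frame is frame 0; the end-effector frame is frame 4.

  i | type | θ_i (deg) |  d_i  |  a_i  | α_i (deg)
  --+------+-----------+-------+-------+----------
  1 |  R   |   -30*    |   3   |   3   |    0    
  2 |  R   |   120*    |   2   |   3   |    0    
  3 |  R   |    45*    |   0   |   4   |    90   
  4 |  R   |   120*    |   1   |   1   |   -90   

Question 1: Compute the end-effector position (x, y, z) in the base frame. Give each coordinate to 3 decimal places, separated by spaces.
after link 1: o_1 = (2.5981, -1.5000, 3.0000)
after link 2: o_2 = (2.5981, 1.5000, 5.0000)
after link 3: o_3 = (-0.2304, 4.3284, 5.0000)
after link 4: o_4 = (0.8303, 4.6820, 5.8660)

0.830 4.682 5.866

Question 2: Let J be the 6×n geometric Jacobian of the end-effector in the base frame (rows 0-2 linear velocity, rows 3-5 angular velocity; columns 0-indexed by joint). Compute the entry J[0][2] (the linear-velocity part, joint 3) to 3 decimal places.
-3.182

axis z_2 = (0.0000,0.0000,1.0000); lever o_n−o_2 = (-1.7678,3.1820,0.8660)
cross product → J_v[:, 2] = (-3.1820,-1.7678,0.0000)
J_ω[:, 2] = z_2
entry J[0][2] = -3.1820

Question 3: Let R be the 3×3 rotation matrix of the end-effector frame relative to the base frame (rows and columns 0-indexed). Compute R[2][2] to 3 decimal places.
End-effector z-axis (col 2 of R) = (0.6124,-0.6124,-0.5000)
R[2][2] = -0.5000

-0.500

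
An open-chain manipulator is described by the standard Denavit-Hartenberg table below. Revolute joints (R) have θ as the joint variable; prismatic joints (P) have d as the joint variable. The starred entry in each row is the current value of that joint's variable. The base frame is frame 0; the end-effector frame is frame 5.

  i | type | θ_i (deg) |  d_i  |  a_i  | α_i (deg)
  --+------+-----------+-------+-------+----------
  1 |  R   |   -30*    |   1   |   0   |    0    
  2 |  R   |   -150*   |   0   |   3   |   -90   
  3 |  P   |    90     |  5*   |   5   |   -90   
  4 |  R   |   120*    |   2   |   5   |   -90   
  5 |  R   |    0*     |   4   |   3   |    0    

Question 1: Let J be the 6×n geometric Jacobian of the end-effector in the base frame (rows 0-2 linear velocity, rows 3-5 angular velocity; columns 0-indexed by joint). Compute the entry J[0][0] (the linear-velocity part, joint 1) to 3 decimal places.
0.072

axis z_0 = ẑ; lever o_n−o_0 = (-1.0000,-0.0718,3.4641)
cross product → J_v[:, 0] = (0.0718,-1.0000,0.0000)
J_ω[:, 0] = z_0
entry J[0][0] = 0.0718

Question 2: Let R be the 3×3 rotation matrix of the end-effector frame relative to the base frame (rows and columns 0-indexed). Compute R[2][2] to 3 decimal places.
0.866

End-effector z-axis (col 2 of R) = (0.0000,-0.5000,0.8660)
R[2][2] = 0.8660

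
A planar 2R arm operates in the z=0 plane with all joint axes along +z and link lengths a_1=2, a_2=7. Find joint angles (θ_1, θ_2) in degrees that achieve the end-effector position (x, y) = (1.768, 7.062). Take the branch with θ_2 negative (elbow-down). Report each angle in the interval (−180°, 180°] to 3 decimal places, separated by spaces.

cos θ_2 = (52.9977−2²−7²)/(2·2·7) = -0.0001; θ_2 = -90.0048° (elbow-down)
β = atan2(7.0620,1.7680) = 75.9447°; ψ = atan2(-7.0000,1.9994) = -74.0590°
θ_1 = β − ψ = 150.0037°

150.004 -90.005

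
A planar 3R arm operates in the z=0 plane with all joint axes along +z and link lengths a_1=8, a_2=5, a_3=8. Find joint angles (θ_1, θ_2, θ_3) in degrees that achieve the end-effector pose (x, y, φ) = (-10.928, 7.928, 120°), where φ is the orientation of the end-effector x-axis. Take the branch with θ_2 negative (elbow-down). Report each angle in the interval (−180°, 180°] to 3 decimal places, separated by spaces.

wrist centre = target − a_3·(cos φ, sin φ) = (-6.9280, 0.9998)
cos θ_2 = (48.9968−8²−5²)/(2·8·5) = -0.5000; θ_2 = -120.0027° (elbow-down)
β = atan2(0.9998,-6.9280) = 171.7882°; ψ = atan2(-4.3300,5.4998) = -38.2135°
θ_1 = β − ψ = 210.0017°
θ_3 = φ − θ_1 − θ_2 = 30.0010° (wrapped to (-180°,180°])

-149.998 -120.003 30.001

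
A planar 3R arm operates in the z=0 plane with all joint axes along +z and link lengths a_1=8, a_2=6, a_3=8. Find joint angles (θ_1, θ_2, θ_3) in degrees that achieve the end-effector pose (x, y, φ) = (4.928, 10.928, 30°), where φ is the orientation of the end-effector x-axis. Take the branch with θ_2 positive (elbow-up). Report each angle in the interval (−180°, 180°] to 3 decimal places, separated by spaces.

wrist centre = target − a_3·(cos φ, sin φ) = (-2.0002, 6.9280)
cos θ_2 = (51.9980−8²−6²)/(2·8·6) = -0.5000; θ_2 = 120.0014° (elbow-up)
β = atan2(6.9280,-2.0002) = 106.1041°; ψ = atan2(5.1961,4.9999) = 46.1024°
θ_1 = β − ψ = 60.0017°
θ_3 = φ − θ_1 − θ_2 = -150.0031° (wrapped to (-180°,180°])

60.002 120.001 -150.003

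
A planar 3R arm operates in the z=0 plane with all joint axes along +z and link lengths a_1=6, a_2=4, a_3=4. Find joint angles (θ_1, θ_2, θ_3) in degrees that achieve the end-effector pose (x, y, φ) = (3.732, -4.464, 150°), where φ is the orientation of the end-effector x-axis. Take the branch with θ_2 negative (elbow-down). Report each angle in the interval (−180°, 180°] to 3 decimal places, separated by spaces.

-29.998 -30.005 -149.997

wrist centre = target − a_3·(cos φ, sin φ) = (7.1961, -6.4640)
cos θ_2 = (93.5672−6²−4²)/(2·6·4) = 0.8660; θ_2 = -30.0049° (elbow-down)
β = atan2(-6.4640,7.1961) = -41.9322°; ψ = atan2(-2.0003,9.4639) = -11.9344°
θ_1 = β − ψ = -29.9978°
θ_3 = φ − θ_1 − θ_2 = -149.9973° (wrapped to (-180°,180°])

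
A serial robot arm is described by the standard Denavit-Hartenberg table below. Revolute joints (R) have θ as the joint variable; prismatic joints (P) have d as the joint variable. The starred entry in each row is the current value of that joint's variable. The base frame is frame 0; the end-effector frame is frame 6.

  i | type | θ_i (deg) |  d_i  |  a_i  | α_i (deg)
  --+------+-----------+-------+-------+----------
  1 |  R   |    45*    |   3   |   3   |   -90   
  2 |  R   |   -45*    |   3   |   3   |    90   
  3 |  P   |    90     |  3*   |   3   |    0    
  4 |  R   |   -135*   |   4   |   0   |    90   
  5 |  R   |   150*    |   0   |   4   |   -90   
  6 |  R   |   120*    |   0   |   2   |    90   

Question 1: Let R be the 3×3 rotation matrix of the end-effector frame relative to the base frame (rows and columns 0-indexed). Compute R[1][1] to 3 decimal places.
0.506

End-effector y-axis (col 1 of R) = (0.0062,0.5062,-0.8624)
R[1][1] = 0.5062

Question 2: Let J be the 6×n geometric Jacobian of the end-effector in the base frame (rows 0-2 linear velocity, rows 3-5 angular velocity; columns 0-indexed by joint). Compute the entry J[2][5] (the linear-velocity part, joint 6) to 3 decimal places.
-0.362

axis z_5 = (0.0062,0.5062,-0.8624); lever o_n−o_5 = (0.7355,1.6016,0.9455)
cross product → J_v[:, 5] = (1.8598,-0.6402,-0.3624)
J_ω[:, 5] = z_5
entry J[2][5] = -0.3624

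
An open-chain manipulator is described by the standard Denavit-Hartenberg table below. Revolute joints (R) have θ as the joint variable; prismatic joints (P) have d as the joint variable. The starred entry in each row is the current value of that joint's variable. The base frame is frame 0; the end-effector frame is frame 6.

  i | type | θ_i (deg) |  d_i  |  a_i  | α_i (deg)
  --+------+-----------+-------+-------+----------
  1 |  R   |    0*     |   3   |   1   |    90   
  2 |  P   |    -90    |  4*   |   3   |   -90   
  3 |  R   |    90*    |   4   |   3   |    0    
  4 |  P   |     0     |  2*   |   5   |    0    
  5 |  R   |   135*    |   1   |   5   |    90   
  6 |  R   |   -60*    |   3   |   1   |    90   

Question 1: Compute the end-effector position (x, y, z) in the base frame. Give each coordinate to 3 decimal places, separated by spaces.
7.134 2.232 6.010

after link 1: o_1 = (1.0000, 0.0000, 3.0000)
after link 2: o_2 = (1.0000, -4.0000, 0.0000)
after link 3: o_3 = (5.0000, -1.0000, 0.0000)
after link 4: o_4 = (7.0000, 4.0000, -0.0000)
after link 5: o_5 = (8.0000, 0.4645, 3.5355)
after link 6: o_6 = (7.1340, 2.2322, 6.0104)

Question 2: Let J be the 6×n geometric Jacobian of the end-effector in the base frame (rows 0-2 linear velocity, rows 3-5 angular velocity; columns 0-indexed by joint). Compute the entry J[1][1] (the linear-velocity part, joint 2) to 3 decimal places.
prismatic axis z_1 = (0.0000,-1.0000,0.0000)
J_v[:, 1] = z_1; J_ω[:, 1] = (0,0,0)
entry J[1][1] = -1.0000

-1.000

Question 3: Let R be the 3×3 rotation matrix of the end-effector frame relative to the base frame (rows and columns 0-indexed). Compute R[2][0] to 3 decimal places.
0.354

End-effector x-axis (col 0 of R) = (-0.8660,-0.3536,0.3536)
R[2][0] = 0.3536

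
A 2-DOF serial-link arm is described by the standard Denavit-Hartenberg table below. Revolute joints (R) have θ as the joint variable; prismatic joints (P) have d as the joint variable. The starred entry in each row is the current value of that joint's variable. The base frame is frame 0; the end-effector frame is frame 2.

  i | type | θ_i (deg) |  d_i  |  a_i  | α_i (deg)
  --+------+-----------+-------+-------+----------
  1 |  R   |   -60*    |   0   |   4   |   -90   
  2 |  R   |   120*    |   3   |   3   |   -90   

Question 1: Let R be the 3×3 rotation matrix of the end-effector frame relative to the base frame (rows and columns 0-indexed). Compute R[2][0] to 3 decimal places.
-0.866

End-effector x-axis (col 0 of R) = (-0.2500,0.4330,-0.8660)
R[2][0] = -0.8660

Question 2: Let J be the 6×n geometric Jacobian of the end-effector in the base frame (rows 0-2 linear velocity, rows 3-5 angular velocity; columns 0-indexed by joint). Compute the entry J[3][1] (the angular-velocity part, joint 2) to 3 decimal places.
0.866

axis z_1 = (0.8660,0.5000,0.0000); lever o_n−o_1 = (1.8481,2.7990,-2.5981)
cross product → J_v[:, 1] = (-1.2990,2.2500,1.5000)
J_ω[:, 1] = z_1
entry J[3][1] = 0.8660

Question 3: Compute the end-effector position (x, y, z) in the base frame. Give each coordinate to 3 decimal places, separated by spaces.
3.848 -0.665 -2.598

after link 1: o_1 = (2.0000, -3.4641, 0.0000)
after link 2: o_2 = (3.8481, -0.6651, -2.5981)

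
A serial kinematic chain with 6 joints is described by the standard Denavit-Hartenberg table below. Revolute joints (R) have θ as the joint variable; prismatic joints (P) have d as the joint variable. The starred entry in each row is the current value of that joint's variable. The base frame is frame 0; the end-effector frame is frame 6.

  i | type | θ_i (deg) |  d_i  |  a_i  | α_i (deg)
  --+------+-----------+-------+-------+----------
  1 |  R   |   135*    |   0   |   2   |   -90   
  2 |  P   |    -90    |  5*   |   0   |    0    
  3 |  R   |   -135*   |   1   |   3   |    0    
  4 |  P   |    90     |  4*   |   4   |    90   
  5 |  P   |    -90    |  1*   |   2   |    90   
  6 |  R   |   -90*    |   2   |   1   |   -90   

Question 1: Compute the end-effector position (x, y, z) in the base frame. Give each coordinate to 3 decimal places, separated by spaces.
after link 1: o_1 = (-1.4142, 1.4142, 0.0000)
after link 2: o_2 = (-4.9497, -2.1213, 0.0000)
after link 3: o_3 = (-4.1569, -4.3284, -2.1213)
after link 4: o_4 = (-4.9853, -9.1569, 0.7071)
after link 5: o_5 = (-3.0711, -8.2426, 0.0000)
after link 6: o_6 = (-4.5711, -6.7426, -0.7071)

-4.571 -6.743 -0.707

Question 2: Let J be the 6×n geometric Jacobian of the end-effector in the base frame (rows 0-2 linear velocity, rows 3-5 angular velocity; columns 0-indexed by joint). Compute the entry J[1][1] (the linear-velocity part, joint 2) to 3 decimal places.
-0.707

prismatic axis z_1 = (-0.7071,-0.7071,0.0000)
J_v[:, 1] = z_1; J_ω[:, 1] = (0,0,0)
entry J[1][1] = -0.7071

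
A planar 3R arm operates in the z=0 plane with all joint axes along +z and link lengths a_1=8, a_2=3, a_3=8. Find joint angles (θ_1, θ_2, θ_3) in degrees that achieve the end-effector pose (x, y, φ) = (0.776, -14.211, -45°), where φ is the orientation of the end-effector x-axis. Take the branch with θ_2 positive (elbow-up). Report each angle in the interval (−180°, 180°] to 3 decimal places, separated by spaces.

wrist centre = target − a_3·(cos φ, sin φ) = (-4.8809, -8.5541)
cos θ_2 = (96.9961−8²−3²)/(2·8·3) = 0.4999; θ_2 = 60.0053° (elbow-up)
β = atan2(-8.5541,-4.8809) = -119.7084°; ψ = atan2(2.5982,9.4998) = 15.2965°
θ_1 = β − ψ = -135.0049°
θ_3 = φ − θ_1 − θ_2 = 29.9996° (wrapped to (-180°,180°])

-135.005 60.005 30.000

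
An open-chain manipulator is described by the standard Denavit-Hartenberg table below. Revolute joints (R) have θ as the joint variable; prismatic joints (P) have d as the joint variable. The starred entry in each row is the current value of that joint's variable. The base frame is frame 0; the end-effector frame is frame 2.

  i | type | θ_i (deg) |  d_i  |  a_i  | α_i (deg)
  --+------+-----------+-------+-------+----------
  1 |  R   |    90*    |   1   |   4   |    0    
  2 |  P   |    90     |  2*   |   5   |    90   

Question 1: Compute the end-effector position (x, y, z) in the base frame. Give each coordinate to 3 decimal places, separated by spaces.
after link 1: o_1 = (0.0000, 4.0000, 1.0000)
after link 2: o_2 = (-5.0000, 4.0000, 3.0000)

-5.000 4.000 3.000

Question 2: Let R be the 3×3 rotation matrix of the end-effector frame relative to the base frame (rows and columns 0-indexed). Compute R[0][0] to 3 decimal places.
-1.000

End-effector x-axis (col 0 of R) = (-1.0000,0.0000,0.0000)
R[0][0] = -1.0000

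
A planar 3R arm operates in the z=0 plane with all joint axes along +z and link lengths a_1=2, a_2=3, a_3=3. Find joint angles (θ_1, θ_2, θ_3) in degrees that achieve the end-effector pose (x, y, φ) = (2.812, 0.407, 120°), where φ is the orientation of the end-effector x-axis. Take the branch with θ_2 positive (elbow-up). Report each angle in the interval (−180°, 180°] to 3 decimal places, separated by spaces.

wrist centre = target − a_3·(cos φ, sin φ) = (4.3120, -2.1911)
cos θ_2 = (23.3942−2²−3²)/(2·2·3) = 0.8662; θ_2 = 29.9823° (elbow-up)
β = atan2(-2.1911,4.3120) = -26.9367°; ψ = atan2(1.4992,4.5985) = 18.0568°
θ_1 = β − ψ = -44.9935°
θ_3 = φ − θ_1 − θ_2 = 135.0112° (wrapped to (-180°,180°])

-44.993 29.982 135.011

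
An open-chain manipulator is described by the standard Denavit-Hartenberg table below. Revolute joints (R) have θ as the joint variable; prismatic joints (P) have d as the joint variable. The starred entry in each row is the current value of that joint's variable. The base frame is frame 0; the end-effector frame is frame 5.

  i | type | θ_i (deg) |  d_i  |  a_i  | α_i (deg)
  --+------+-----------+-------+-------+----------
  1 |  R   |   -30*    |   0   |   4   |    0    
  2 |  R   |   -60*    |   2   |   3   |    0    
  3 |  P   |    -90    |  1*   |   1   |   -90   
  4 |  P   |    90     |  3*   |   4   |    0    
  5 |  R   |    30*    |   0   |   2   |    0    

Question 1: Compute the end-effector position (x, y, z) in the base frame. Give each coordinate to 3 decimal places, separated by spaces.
3.464 -8.000 -2.732

after link 1: o_1 = (3.4641, -2.0000, 0.0000)
after link 2: o_2 = (3.4641, -5.0000, 2.0000)
after link 3: o_3 = (2.4641, -5.0000, 3.0000)
after link 4: o_4 = (2.4641, -8.0000, -1.0000)
after link 5: o_5 = (3.4641, -8.0000, -2.7321)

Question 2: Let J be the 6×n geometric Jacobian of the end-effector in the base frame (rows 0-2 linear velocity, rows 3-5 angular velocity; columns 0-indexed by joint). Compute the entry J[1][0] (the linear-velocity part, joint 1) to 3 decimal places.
3.464

axis z_0 = ẑ; lever o_n−o_0 = (3.4641,-8.0000,-2.7321)
cross product → J_v[:, 0] = (8.0000,3.4641,-0.0000)
J_ω[:, 0] = z_0
entry J[1][0] = 3.4641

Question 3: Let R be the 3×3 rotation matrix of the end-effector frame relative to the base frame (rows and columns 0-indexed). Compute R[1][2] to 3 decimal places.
-1.000

End-effector z-axis (col 2 of R) = (0.0000,-1.0000,0.0000)
R[1][2] = -1.0000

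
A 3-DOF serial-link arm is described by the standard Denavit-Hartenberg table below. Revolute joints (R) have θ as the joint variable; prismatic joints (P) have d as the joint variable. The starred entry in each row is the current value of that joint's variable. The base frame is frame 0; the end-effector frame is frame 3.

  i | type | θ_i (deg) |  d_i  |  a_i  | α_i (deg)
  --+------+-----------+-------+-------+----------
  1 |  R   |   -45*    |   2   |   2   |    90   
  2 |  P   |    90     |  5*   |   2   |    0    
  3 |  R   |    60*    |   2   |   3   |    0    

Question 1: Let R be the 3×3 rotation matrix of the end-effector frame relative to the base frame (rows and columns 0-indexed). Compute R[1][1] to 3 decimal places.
0.354

End-effector y-axis (col 1 of R) = (-0.3536,0.3536,-0.8660)
R[1][1] = 0.3536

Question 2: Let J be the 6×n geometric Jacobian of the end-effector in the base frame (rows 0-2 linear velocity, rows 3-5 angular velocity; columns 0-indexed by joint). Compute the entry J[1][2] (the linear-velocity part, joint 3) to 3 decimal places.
1.061

axis z_2 = (-0.7071,-0.7071,0.0000); lever o_n−o_2 = (-3.2513,0.4229,1.5000)
cross product → J_v[:, 2] = (-1.0607,1.0607,-2.5981)
J_ω[:, 2] = z_2
entry J[1][2] = 1.0607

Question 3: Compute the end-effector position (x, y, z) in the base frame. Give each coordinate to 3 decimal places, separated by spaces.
after link 1: o_1 = (1.4142, -1.4142, 2.0000)
after link 2: o_2 = (-2.1213, -4.9497, 4.0000)
after link 3: o_3 = (-5.3727, -4.5268, 5.5000)

-5.373 -4.527 5.500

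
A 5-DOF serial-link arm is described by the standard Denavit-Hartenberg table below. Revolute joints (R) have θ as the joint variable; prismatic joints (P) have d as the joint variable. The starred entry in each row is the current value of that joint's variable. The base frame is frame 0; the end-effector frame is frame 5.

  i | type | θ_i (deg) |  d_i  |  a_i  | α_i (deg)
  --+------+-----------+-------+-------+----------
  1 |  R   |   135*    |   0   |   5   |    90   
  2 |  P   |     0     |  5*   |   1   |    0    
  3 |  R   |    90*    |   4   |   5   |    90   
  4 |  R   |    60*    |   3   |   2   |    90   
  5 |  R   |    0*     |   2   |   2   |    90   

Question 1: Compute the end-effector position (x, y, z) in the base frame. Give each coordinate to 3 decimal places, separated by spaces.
after link 1: o_1 = (-3.5355, 3.5355, 0.0000)
after link 2: o_2 = (-0.7071, 7.7782, 0.0000)
after link 3: o_3 = (2.1213, 10.6066, 5.0000)
after link 4: o_4 = (1.2247, 13.9527, 6.0000)
after link 5: o_5 = (1.7424, 14.4703, 8.7321)

1.742 14.470 8.732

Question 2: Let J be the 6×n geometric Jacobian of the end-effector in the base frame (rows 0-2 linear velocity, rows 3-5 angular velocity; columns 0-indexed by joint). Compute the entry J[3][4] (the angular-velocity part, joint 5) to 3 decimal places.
-0.354

axis z_4 = (-0.3536,-0.3536,0.8660); lever o_n−o_4 = (0.5176,0.5176,2.7321)
cross product → J_v[:, 4] = (-1.4142,1.4142,-0.0000)
J_ω[:, 4] = z_4
entry J[3][4] = -0.3536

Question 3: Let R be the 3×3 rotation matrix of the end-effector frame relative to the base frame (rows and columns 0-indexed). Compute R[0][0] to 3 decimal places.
0.612

End-effector x-axis (col 0 of R) = (0.6124,0.6124,0.5000)
R[0][0] = 0.6124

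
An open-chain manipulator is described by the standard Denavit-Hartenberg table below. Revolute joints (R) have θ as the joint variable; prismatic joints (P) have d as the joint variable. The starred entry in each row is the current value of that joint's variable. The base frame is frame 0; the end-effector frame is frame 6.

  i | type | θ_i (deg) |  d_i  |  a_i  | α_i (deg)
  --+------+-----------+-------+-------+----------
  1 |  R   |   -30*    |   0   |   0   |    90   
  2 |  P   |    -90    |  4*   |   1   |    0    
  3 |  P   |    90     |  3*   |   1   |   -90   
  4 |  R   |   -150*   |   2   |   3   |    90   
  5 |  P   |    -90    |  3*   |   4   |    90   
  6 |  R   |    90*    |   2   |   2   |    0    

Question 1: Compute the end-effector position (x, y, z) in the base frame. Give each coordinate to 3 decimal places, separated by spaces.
-3.634 -1.562 -3.000

after link 1: o_1 = (0.0000, 0.0000, 0.0000)
after link 2: o_2 = (-2.0000, -3.4641, -1.0000)
after link 3: o_3 = (-2.6340, -6.5622, -1.0000)
after link 4: o_4 = (-5.6340, -6.5622, 1.0000)
after link 5: o_5 = (-5.6340, -3.5622, -3.0000)
after link 6: o_6 = (-3.6340, -1.5622, -3.0000)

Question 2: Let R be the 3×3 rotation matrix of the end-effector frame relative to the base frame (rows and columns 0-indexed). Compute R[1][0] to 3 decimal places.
1.000

End-effector x-axis (col 0 of R) = (-0.0000,1.0000,0.0000)
R[1][0] = 1.0000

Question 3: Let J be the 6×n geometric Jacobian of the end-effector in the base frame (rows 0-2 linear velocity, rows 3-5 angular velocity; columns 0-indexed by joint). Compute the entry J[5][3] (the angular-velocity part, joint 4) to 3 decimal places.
1.000

axis z_3 = (0.0000,0.0000,1.0000); lever o_n−o_3 = (-1.0000,5.0000,-2.0000)
cross product → J_v[:, 3] = (-5.0000,-1.0000,0.0000)
J_ω[:, 3] = z_3
entry J[5][3] = 1.0000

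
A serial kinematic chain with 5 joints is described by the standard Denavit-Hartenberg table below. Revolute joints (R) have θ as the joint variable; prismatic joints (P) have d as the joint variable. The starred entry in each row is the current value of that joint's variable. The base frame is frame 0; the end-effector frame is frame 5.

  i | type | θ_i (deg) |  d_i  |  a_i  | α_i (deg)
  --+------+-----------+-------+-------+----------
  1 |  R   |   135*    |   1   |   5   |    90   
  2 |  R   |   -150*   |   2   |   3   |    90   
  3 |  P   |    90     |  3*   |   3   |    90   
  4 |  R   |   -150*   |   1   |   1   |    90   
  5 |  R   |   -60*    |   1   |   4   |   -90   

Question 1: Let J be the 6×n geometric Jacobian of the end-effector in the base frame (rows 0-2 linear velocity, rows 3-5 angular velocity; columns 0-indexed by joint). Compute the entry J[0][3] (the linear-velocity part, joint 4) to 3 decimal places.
axis z_3 = (0.6124,-0.6124,-0.5000); lever o_n−o_3 = (-3.9238,-0.4576,0.6830)
cross product → J_v[:, 3] = (-0.6470,1.5436,-2.6830)
J_ω[:, 3] = z_3
entry J[0][3] = -0.6470

-0.647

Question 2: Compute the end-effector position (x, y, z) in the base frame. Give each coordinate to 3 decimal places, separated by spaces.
after link 1: o_1 = (-3.5355, 3.5355, 1.0000)
after link 2: o_2 = (-0.2842, 3.1126, -0.5000)
after link 3: o_3 = (2.8978, 4.1733, 2.0981)
after link 4: o_4 = (2.7210, 3.1253, 1.1651)
after link 5: o_5 = (-1.0260, 3.7157, 2.7811)

-1.026 3.716 2.781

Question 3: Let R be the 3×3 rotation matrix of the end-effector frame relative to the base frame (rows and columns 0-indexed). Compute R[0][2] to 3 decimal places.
End-effector z-axis (col 2 of R) = (-0.3772,-0.6834,-0.6250)
R[0][2] = -0.3772

-0.377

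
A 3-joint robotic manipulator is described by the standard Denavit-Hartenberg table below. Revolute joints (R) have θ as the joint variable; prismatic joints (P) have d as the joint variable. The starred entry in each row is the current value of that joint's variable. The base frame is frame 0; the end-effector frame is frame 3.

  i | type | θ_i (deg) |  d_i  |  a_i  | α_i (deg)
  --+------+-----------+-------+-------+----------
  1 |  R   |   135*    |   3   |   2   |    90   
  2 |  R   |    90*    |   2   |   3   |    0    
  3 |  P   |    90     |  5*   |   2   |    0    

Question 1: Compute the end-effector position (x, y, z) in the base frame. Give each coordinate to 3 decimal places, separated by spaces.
4.950 4.950 6.000

after link 1: o_1 = (-1.4142, 1.4142, 3.0000)
after link 2: o_2 = (-0.0000, 2.8284, 6.0000)
after link 3: o_3 = (4.9497, 4.9497, 6.0000)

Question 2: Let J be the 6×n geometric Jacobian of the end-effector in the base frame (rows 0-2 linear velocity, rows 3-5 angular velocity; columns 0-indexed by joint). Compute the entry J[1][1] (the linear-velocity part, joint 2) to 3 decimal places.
axis z_1 = (0.7071,0.7071,0.0000); lever o_n−o_1 = (6.3640,3.5355,3.0000)
cross product → J_v[:, 1] = (2.1213,-2.1213,-2.0000)
J_ω[:, 1] = z_1
entry J[1][1] = -2.1213

-2.121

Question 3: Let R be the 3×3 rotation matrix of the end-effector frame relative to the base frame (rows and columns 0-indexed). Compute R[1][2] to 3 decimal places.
End-effector z-axis (col 2 of R) = (0.7071,0.7071,0.0000)
R[1][2] = 0.7071

0.707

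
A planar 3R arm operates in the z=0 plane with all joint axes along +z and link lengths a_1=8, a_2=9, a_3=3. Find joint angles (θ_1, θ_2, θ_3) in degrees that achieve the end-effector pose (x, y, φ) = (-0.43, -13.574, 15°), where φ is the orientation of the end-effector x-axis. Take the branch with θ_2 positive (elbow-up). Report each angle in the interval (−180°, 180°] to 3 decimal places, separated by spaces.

wrist centre = target − a_3·(cos φ, sin φ) = (-3.3278, -14.3505)
cos θ_2 = (217.0097−8²−9²)/(2·8·9) = 0.5001; θ_2 = 59.9955° (elbow-up)
β = atan2(-14.3505,-3.3278) = -103.0558°; ψ = atan2(7.7939,12.5006) = 31.9427°
θ_1 = β − ψ = -134.9985°
θ_3 = φ − θ_1 − θ_2 = 90.0029° (wrapped to (-180°,180°])

-134.998 59.996 90.003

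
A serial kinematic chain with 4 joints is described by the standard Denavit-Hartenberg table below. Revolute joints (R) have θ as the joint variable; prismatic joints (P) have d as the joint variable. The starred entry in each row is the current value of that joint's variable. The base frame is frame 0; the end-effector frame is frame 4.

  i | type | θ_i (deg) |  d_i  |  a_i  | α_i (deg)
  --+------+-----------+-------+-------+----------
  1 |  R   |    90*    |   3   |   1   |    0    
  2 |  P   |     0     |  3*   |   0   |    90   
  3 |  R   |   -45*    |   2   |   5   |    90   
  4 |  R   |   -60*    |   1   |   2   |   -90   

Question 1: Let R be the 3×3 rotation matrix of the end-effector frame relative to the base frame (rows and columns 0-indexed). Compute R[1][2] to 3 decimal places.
0.612

End-effector z-axis (col 2 of R) = (0.5000,0.6124,-0.6124)
R[1][2] = 0.6124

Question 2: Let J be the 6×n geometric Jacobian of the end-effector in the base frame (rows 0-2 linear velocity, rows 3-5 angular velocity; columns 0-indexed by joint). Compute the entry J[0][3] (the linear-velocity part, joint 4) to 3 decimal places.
1.000

axis z_3 = (0.0000,-0.7071,-0.7071); lever o_n−o_3 = (-1.7321,0.0000,-1.4142)
cross product → J_v[:, 3] = (1.0000,1.2247,-1.2247)
J_ω[:, 3] = z_3
entry J[0][3] = 1.0000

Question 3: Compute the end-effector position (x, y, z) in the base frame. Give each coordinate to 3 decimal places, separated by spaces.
after link 1: o_1 = (0.0000, 1.0000, 3.0000)
after link 2: o_2 = (0.0000, 1.0000, 6.0000)
after link 3: o_3 = (2.0000, 4.5355, 2.4645)
after link 4: o_4 = (0.2679, 4.5355, 1.0503)

0.268 4.536 1.050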